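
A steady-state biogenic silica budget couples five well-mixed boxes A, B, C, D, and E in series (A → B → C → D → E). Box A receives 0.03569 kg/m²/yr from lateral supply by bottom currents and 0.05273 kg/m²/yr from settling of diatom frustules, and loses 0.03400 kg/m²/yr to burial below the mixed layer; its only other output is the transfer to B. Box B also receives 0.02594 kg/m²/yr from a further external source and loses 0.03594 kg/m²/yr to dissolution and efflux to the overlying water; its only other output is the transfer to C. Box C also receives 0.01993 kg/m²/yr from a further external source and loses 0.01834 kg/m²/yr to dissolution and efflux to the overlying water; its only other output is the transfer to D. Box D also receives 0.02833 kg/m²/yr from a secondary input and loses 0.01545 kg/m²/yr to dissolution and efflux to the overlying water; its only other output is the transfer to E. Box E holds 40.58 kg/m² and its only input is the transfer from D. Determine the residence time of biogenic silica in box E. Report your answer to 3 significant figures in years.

689 yr

Box A: F(A→B) = (0.03569 + 0.05273) − 0.03400 = 0.054420 kg/m²/yr.
Box B: F(B→C) = (0.054420 + 0.02594) − 0.03594 = 0.044420 kg/m²/yr.
Box C: F(C→D) = (0.044420 + 0.01993) − 0.01834 = 0.046010 kg/m²/yr.
Box D: F(D→E) = (0.046010 + 0.02833) − 0.01545 = 0.058890 kg/m²/yr.
Box E throughput = its input = 0.058890 kg/m²/yr; τ = 40.58 / 0.058890 = 689.1 yr.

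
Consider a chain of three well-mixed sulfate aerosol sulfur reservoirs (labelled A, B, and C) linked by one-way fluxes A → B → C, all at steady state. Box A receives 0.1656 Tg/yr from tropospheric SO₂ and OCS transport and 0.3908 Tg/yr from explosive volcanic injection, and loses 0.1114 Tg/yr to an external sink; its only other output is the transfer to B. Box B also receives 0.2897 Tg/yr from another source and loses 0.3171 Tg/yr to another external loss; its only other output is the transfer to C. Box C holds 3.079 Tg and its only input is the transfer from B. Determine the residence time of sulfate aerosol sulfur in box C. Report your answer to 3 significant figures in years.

Box A: F(A→B) = (0.1656 + 0.3908) − 0.1114 = 0.44500 Tg/yr.
Box B: F(B→C) = (0.44500 + 0.2897) − 0.3171 = 0.41760 Tg/yr.
Box C throughput = its input = 0.41760 Tg/yr; τ = 3.079 / 0.41760 = 7.373 yr.

7.37 yr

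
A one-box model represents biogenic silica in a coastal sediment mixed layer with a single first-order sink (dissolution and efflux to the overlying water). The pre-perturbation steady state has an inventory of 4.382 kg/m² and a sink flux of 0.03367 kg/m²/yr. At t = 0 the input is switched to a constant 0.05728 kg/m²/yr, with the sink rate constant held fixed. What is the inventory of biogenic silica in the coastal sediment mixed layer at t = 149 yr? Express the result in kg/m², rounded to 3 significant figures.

6.48 kg/m²

Residence time τ = M₀/F₀ = 130.1 yr. The eventual steady state is M_∞ = M₀·(F₁/F₀) = 4.382 × 0.05728/0.03367 = 7.4547 kg/m².
The anomaly ΔM(t) = M(t) − M_∞ decays as ΔM₀·e^(−t/τ) with ΔM₀ = 4.382 − 7.4547 = −3.073 kg/m².
At t = 149 yr, e^(−t/τ) = e^(−1.145) = 0.3183, so ΔM = −0.9779 kg/m² and M = 7.4547 − 0.9779 = 6.4768 kg/m².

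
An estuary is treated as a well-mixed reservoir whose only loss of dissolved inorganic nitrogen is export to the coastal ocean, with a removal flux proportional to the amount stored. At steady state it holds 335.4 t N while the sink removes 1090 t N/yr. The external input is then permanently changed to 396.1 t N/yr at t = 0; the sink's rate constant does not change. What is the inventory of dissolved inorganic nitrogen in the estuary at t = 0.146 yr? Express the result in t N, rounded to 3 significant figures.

τ = M₀/F₀ = 335.4/1090 = 0.3077 yr; rate constant k = 1/τ.
New steady state M_∞ = F₁/k = F₁·τ = 396.1 × 0.3077 = 121.88 t N.
M(t) = M_∞ + (M₀ − M_∞)·e^(−t/τ); t/τ = 0.146/0.3077 = 0.4745, so e^(−t/τ) = 0.6222.
M(t) = 121.88 + 213.5 × 0.6222 = 254.74 t N.

255 t N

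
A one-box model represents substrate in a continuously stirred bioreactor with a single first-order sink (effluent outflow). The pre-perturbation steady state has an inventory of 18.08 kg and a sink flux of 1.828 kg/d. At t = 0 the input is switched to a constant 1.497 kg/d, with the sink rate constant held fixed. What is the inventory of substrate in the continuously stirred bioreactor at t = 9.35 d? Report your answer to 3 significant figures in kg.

16.1 kg

τ = M₀/F₀ = 18.08/1.828 = 9.891 d; rate constant k = 1/τ.
New steady state M_∞ = F₁/k = F₁·τ = 1.497 × 9.891 = 14.806 kg.
M(t) = M_∞ + (M₀ − M_∞)·e^(−t/τ); t/τ = 9.35/9.891 = 0.9453, so e^(−t/τ) = 0.3885.
M(t) = 14.806 + 3.274 × 0.3885 = 16.078 kg.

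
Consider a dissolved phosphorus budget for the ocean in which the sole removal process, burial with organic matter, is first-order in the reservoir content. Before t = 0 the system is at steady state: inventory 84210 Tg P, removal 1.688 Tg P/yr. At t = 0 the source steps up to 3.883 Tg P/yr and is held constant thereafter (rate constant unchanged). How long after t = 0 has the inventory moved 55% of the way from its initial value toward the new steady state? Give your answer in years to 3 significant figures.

τ = M₀/F₀ = 84210/1.688 = 49890 yr.
The remaining gap fraction is e^(−t/τ); 55% covered ⇒ e^(−t/τ) = 0.450.
t = −τ ln(0.450) = 49890 × 0.7985 = 39840 yr.

39800 yr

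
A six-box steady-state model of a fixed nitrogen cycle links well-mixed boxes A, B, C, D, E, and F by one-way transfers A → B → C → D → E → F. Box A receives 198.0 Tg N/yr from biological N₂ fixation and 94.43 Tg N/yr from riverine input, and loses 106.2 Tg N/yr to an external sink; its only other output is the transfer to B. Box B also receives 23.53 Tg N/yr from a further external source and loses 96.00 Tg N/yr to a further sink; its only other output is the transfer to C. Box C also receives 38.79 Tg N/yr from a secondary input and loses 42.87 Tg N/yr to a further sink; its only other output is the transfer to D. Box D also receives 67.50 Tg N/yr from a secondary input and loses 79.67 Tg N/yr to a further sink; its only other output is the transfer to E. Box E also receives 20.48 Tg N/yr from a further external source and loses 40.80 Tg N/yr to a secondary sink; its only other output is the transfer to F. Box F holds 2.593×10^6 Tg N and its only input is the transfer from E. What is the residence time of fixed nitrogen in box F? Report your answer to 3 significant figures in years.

33600 yr

Box A: F(A→B) = (198.0 + 94.43) − 106.2 = 186.23 Tg N/yr.
Box B: F(B→C) = (186.23 + 23.53) − 96.00 = 113.76 Tg N/yr.
Box C: F(C→D) = (113.76 + 38.79) − 42.87 = 109.68 Tg N/yr.
Box D: F(D→E) = (109.68 + 67.50) − 79.67 = 97.510 Tg N/yr.
Box E: F(E→F) = (97.510 + 20.48) − 40.80 = 77.190 Tg N/yr.
Box F throughput = its input = 77.190 Tg N/yr; τ = 2.593×10^6 / 77.190 = 33590 yr.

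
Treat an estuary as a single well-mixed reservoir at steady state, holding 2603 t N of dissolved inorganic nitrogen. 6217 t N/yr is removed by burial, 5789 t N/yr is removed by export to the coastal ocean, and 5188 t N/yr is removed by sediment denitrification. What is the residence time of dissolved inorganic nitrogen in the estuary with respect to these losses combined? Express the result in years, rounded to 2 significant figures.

0.15 yr

Total removal = 6217 + 5789 + 5188 = 17194 t N/yr.
τ = M / ΣF_out = 2603 / 17194 = 0.1514 yr.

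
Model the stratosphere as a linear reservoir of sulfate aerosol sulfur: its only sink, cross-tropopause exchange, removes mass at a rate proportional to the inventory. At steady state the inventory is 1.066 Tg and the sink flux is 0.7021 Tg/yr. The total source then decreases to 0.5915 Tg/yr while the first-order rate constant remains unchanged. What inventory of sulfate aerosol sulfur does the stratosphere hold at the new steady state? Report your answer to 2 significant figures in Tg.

Rate constant k = F/M = 0.7021 / 1.066 = 0.6586 yr⁻¹.
At the new steady state, source = k·M_new ⇒ M_new = 0.5915 / 0.6586 = 0.8981 Tg.
(Equivalently M_new = M × F_new/F_old = 1.066 × 0.5915/0.7021.)

0.90 Tg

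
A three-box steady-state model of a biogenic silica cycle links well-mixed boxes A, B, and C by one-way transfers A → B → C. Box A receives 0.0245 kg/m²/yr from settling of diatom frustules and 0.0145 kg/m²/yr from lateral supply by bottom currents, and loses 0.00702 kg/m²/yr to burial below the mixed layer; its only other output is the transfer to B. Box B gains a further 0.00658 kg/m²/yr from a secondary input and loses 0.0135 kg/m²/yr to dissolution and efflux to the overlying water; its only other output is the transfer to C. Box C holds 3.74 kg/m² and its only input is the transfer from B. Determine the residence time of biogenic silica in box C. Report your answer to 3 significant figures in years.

149 yr

Box A: F(A→B) = (0.0245 + 0.0145) − 0.00702 = 0.031980 kg/m²/yr.
Box B: F(B→C) = (0.031980 + 0.00658) − 0.0135 = 0.025060 kg/m²/yr.
Box C throughput = its input = 0.025060 kg/m²/yr; τ = 3.74 / 0.025060 = 149.2 yr.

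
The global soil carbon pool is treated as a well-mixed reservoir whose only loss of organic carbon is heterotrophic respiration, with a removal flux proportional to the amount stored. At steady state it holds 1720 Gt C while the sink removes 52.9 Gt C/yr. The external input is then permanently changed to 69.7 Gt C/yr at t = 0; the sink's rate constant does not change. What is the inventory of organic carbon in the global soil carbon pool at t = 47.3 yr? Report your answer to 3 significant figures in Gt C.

The sink rate constant is k = F₀/M₀ = 52.9/1720 = 0.03076 yr⁻¹.
Solving dM/dt = F₁ − kM with M(0) = M₀ gives M(t) = F₁/k + (M₀ − F₁/k)·e^(−kt).
F₁/k = 69.7/0.03076 = 2266.2 Gt C; kt = 0.03076 × 47.3 = 1.455, e^(−kt) = 0.2335.
M(47.3) = 2266.2 + (1720 − 2266.2) × 0.2335 = 2266.2 − 127.5 = 2138.7 Gt C.

2140 Gt C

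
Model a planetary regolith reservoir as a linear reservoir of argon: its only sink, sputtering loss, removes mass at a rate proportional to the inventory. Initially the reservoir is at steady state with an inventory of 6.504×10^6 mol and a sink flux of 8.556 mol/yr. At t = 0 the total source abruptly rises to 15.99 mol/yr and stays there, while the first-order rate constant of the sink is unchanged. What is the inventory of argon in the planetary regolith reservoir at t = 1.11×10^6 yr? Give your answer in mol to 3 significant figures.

The sink rate constant is k = F₀/M₀ = 8.556/6.504×10^6 = 1.315×10^-6 yr⁻¹.
Solving dM/dt = F₁ − kM with M(0) = M₀ gives M(t) = F₁/k + (M₀ − F₁/k)·e^(−kt).
F₁/k = 15.99/1.315×10^-6 = 1.2155×10^7 mol; kt = 1.315×10^-6 × 1.11×10^6 = 1.460, e^(−kt) = 0.2322.
M(1.11×10^6) = 1.2155×10^7 + (6.504×10^6 − 1.2155×10^7) × 0.2322 = 1.2155×10^7 − 1.312×10^6 = 1.0843×10^7 mol.

1.08×10^7 mol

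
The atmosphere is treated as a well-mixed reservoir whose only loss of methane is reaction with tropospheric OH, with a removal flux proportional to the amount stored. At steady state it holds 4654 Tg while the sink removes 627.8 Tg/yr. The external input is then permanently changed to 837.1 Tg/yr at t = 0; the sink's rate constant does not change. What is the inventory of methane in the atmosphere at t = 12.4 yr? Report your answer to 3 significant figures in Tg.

τ = M₀/F₀ = 4654/627.8 = 7.413 yr; rate constant k = 1/τ.
New steady state M_∞ = F₁/k = F₁·τ = 837.1 × 7.413 = 6205.6 Tg.
M(t) = M_∞ + (M₀ − M_∞)·e^(−t/τ); t/τ = 12.4/7.413 = 1.673, so e^(−t/τ) = 0.1877.
M(t) = 6205.6 − 1552 × 0.1877 = 5914.3 Tg.

5910 Tg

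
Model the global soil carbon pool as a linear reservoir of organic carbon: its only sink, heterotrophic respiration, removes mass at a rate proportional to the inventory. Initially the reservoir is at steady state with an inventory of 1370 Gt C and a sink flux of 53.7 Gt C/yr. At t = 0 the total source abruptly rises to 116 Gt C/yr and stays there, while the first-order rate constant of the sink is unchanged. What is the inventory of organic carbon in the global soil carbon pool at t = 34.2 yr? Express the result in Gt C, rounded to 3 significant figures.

The sink rate constant is k = F₀/M₀ = 53.7/1370 = 0.03920 yr⁻¹.
Solving dM/dt = F₁ − kM with M(0) = M₀ gives M(t) = F₁/k + (M₀ − F₁/k)·e^(−kt).
F₁/k = 116/0.03920 = 2959.4 Gt C; kt = 0.03920 × 34.2 = 1.341, e^(−kt) = 0.2617.
M(34.2) = 2959.4 + (1370 − 2959.4) × 0.2617 = 2959.4 − 416.0 = 2543.5 Gt C.

2540 Gt C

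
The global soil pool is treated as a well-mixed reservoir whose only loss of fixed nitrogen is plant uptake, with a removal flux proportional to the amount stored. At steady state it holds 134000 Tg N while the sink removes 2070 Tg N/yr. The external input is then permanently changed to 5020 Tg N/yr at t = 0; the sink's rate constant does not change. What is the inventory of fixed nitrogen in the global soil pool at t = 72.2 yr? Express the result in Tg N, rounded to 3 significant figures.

τ = M₀/F₀ = 134000/2070 = 64.73 yr; rate constant k = 1/τ.
New steady state M_∞ = F₁/k = F₁·τ = 5020 × 64.73 = 324970 Tg N.
M(t) = M_∞ + (M₀ − M_∞)·e^(−t/τ); t/τ = 72.2/64.73 = 1.115, so e^(−t/τ) = 0.3278.
M(t) = 324970 − 191000 × 0.3278 = 262370 Tg N.

262000 Tg N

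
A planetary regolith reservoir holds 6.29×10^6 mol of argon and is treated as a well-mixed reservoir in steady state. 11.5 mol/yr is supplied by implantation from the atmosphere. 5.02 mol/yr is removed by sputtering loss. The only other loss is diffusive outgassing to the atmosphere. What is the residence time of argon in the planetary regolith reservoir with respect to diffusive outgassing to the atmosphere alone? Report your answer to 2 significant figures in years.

970000 yr

At steady state ΣF_in = ΣF_out.
ΣF_in = 11.500 mol/yr.
Diffusive outgassing to the atmosphere flux = ΣF_in − (5.02) = 11.500 − 5.020 = 6.480 mol/yr.
τ = M / F = 6.29×10^6 / 6.480 = 970700 yr.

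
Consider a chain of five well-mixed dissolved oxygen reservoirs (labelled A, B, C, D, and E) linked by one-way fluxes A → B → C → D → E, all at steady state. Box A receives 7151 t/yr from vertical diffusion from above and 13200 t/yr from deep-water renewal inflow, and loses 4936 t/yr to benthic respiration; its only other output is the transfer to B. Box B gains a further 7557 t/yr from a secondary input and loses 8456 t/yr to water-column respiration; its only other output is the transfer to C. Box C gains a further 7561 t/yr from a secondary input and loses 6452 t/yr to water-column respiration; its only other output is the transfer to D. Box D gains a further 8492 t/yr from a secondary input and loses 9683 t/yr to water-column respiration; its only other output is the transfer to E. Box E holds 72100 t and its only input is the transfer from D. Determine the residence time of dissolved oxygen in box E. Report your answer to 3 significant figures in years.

Box A: F(A→B) = (7151 + 13200) − 4936 = 15415 t/yr.
Box B: F(B→C) = (15415 + 7557) − 8456 = 14516 t/yr.
Box C: F(C→D) = (14516 + 7561) − 6452 = 15625 t/yr.
Box D: F(D→E) = (15625 + 8492) − 9683 = 14434 t/yr.
Box E throughput = its input = 14434 t/yr; τ = 72100 / 14434 = 4.995 yr.

5.00 yr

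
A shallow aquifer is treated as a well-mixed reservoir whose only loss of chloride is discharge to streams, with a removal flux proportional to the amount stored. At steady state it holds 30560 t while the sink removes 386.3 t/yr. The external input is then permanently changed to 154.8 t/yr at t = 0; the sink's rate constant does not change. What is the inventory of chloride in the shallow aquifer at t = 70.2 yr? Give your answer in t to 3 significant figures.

19800 t

The sink rate constant is k = F₀/M₀ = 386.3/30560 = 0.01264 yr⁻¹.
Solving dM/dt = F₁ − kM with M(0) = M₀ gives M(t) = F₁/k + (M₀ − F₁/k)·e^(−kt).
F₁/k = 154.8/0.01264 = 12246 t; kt = 0.01264 × 70.2 = 0.8874, e^(−kt) = 0.4117.
M(70.2) = 12246 + (30560 − 12246) × 0.4117 = 12246 + 7540 = 19787 t.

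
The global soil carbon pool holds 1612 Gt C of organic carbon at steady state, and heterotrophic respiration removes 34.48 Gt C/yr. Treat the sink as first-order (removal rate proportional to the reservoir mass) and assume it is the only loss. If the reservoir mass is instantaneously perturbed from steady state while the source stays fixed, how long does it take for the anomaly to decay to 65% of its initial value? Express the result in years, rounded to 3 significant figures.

20.1 yr

For a linear reservoir the anomaly decays as exp(−t/τ) with τ = M/F = 1612/34.48 = 46.75 yr.
exp(−t/τ) = 0.65 ⇒ t = −τ ln(0.65) = 46.75 × 0.4308 = 20.14 yr.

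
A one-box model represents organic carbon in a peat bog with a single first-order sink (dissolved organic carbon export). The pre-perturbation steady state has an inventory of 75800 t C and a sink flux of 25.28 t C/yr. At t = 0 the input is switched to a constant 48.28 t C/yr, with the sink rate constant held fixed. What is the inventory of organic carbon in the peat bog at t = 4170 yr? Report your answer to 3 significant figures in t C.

128000 t C

The sink rate constant is k = F₀/M₀ = 25.28/75800 = 0.0003335 yr⁻¹.
Solving dM/dt = F₁ − kM with M(0) = M₀ gives M(t) = F₁/k + (M₀ − F₁/k)·e^(−kt).
F₁/k = 48.28/0.0003335 = 144760 t C; kt = 0.0003335 × 4170 = 1.391, e^(−kt) = 0.2489.
M(4170) = 144760 + (75800 − 144760) × 0.2489 = 144760 − 17160 = 127600 t C.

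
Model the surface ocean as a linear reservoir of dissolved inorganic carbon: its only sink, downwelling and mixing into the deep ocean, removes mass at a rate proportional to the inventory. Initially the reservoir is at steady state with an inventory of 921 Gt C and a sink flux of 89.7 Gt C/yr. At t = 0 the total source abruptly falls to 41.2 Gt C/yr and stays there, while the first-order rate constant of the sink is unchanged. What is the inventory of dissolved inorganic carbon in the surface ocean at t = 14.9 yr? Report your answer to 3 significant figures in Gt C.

Residence time τ = M₀/F₀ = 10.27 yr. The eventual steady state is M_∞ = M₀·(F₁/F₀) = 921 × 41.2/89.7 = 423.02 Gt C.
The anomaly ΔM(t) = M(t) − M_∞ decays as ΔM₀·e^(−t/τ) with ΔM₀ = 921 − 423.02 = 498.0 Gt C.
At t = 14.9 yr, e^(−t/τ) = e^(−1.451) = 0.2343, so ΔM = 116.7 Gt C and M = 423.02 + 116.7 = 539.70 Gt C.

540 Gt C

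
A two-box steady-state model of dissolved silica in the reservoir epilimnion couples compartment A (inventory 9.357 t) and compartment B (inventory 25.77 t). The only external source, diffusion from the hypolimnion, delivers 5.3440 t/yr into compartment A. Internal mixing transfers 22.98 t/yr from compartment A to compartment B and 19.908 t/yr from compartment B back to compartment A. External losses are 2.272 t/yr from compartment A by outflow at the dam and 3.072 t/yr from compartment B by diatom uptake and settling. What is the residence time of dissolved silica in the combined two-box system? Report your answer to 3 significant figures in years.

6.57 yr

For the system as a whole, the A↔B exchange is internal and contributes nothing to the throughput; only the external sinks remove mass.
M_total = 9.357 + 25.77 = 35.127 t.
ΣF_external_out = 2.272 + 3.072 = 5.3440 t/yr.
τ = M_total / ΣF_ext = 35.127 / 5.3440 = 6.573 yr.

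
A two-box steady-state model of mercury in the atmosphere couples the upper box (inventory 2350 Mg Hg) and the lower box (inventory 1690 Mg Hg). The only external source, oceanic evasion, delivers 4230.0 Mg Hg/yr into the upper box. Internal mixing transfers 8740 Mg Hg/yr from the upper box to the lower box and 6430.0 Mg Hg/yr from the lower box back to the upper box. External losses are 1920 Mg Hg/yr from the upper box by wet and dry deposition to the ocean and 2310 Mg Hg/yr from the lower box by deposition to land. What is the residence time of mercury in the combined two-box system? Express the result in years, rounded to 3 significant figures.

0.955 yr

For the system as a whole, the A↔B exchange is internal and contributes nothing to the throughput; only the external sinks remove mass.
M_total = 2350 + 1690 = 4040.0 Mg Hg.
ΣF_external_out = 1920 + 2310 = 4230.0 Mg Hg/yr.
τ = M_total / ΣF_ext = 4040.0 / 4230.0 = 0.9551 yr.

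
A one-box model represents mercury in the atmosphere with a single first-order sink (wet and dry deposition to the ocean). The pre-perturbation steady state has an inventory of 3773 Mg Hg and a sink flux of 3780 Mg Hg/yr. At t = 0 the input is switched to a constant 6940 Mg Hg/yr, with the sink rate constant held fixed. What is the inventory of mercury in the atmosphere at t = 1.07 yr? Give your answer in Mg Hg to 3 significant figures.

5850 Mg Hg

The sink rate constant is k = F₀/M₀ = 3780/3773 = 1.002 yr⁻¹.
Solving dM/dt = F₁ − kM with M(0) = M₀ gives M(t) = F₁/k + (M₀ − F₁/k)·e^(−kt).
F₁/k = 6940/1.002 = 6927.1 Mg Hg; kt = 1.002 × 1.07 = 1.072, e^(−kt) = 0.3423.
M(1.07) = 6927.1 + (3773 − 6927.1) × 0.3423 = 6927.1 − 1080 = 5847.4 Mg Hg.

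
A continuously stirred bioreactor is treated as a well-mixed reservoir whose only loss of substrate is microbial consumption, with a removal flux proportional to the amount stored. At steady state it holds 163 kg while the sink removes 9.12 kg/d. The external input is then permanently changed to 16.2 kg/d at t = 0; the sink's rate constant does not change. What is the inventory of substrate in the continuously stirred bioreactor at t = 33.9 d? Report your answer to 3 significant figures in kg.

Residence time τ = M₀/F₀ = 17.87 d. The eventual steady state is M_∞ = M₀·(F₁/F₀) = 163 × 16.2/9.12 = 289.54 kg.
The anomaly ΔM(t) = M(t) − M_∞ decays as ΔM₀·e^(−t/τ) with ΔM₀ = 163 − 289.54 = −126.5 kg.
At t = 33.9 d, e^(−t/τ) = e^(−1.897) = 0.1501, so ΔM = −18.99 kg and M = 289.54 − 18.99 = 270.55 kg.

271 kg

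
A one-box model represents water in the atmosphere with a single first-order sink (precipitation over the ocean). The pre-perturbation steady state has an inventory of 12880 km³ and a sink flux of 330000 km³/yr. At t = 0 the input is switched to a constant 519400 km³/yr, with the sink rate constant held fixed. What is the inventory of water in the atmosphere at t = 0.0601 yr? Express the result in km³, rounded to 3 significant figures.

τ = M₀/F₀ = 12880/330000 = 0.03903 yr; rate constant k = 1/τ.
New steady state M_∞ = F₁/k = F₁·τ = 519400 × 0.03903 = 20272 km³.
M(t) = M_∞ + (M₀ − M_∞)·e^(−t/τ); t/τ = 0.0601/0.03903 = 1.540, so e^(−t/τ) = 0.2144.
M(t) = 20272 − 7392 × 0.2144 = 18687 km³.

18700 km³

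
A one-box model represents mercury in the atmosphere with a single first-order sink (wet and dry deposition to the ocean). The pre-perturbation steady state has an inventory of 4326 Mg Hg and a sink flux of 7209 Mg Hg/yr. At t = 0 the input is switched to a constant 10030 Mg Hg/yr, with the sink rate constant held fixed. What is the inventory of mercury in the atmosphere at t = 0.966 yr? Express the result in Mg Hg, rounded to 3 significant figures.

5680 Mg Hg

The sink rate constant is k = F₀/M₀ = 7209/4326 = 1.666 yr⁻¹.
Solving dM/dt = F₁ − kM with M(0) = M₀ gives M(t) = F₁/k + (M₀ − F₁/k)·e^(−kt).
F₁/k = 10030/1.666 = 6018.8 Mg Hg; kt = 1.666 × 0.966 = 1.610, e^(−kt) = 0.1999.
M(0.966) = 6018.8 + (4326 − 6018.8) × 0.1999 = 6018.8 − 338.5 = 5680.4 Mg Hg.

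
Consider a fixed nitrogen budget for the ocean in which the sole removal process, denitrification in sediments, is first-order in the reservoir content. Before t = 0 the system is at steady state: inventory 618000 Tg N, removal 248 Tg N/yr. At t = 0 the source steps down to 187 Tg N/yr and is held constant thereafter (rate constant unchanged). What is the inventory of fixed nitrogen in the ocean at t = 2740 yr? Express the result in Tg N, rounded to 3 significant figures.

Residence time τ = M₀/F₀ = 2492 yr. The eventual steady state is M_∞ = M₀·(F₁/F₀) = 618000 × 187/248 = 465990 Tg N.
The anomaly ΔM(t) = M(t) − M_∞ decays as ΔM₀·e^(−t/τ) with ΔM₀ = 618000 − 465990 = 152000 Tg N.
At t = 2740 yr, e^(−t/τ) = e^(−1.100) = 0.3330, so ΔM = 50620 Tg N and M = 465990 + 50620 = 516610 Tg N.

517000 Tg N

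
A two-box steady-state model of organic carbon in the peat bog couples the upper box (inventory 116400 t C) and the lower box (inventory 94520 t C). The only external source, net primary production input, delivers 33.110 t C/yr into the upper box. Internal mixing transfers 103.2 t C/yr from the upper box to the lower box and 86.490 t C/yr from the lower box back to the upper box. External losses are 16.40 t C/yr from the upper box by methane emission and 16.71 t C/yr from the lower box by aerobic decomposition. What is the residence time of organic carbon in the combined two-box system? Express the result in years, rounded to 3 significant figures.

6370 yr

Treat the two boxes together as one reservoir: the mixing fluxes between them are internal recycling, so τ = ΣM / Σ(external losses).
M_total = 116400 + 94520 = 210920 t C.
ΣF_external_out = 16.40 + 16.71 = 33.110 t C/yr.
τ = M_total / ΣF_ext = 210920 / 33.110 = 6370 yr.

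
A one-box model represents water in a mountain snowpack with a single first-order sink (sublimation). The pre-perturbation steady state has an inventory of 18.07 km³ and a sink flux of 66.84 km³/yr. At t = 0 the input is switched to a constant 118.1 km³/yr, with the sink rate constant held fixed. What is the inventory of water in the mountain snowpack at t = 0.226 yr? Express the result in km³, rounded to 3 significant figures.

25.9 km³

The sink rate constant is k = F₀/M₀ = 66.84/18.07 = 3.699 yr⁻¹.
Solving dM/dt = F₁ − kM with M(0) = M₀ gives M(t) = F₁/k + (M₀ − F₁/k)·e^(−kt).
F₁/k = 118.1/3.699 = 31.928 km³; kt = 3.699 × 0.226 = 0.8360, e^(−kt) = 0.4335.
M(0.226) = 31.928 + (18.07 − 31.928) × 0.4335 = 31.928 − 6.007 = 25.921 km³.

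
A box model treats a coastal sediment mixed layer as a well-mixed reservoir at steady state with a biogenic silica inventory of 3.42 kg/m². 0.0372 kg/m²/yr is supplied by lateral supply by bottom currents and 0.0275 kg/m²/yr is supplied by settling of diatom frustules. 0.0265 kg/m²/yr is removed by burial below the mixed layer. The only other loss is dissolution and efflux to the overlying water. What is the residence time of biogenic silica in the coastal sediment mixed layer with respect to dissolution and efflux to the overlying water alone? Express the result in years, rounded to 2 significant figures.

At steady state ΣF_in = ΣF_out.
ΣF_in = 0.0372 + 0.0275 = 0.064700 kg/m²/yr.
Dissolution and efflux to the overlying water flux = ΣF_in − (0.0265) = 0.064700 − 0.02650 = 0.03820 kg/m²/yr.
τ = M / F = 3.42 / 0.03820 = 89.53 yr.

90 yr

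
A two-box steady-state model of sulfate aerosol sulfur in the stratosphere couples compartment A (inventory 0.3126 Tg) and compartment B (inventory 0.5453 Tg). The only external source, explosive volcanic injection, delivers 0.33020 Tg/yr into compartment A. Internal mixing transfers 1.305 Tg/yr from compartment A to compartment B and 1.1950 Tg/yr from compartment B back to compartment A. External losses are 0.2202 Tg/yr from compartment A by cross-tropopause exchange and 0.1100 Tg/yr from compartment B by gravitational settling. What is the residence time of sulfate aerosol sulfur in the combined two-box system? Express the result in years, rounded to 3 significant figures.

Treat the two boxes together as one reservoir: the mixing fluxes between them are internal recycling, so τ = ΣM / Σ(external losses).
M_total = 0.3126 + 0.5453 = 0.85790 Tg.
ΣF_external_out = 0.2202 + 0.1100 = 0.33020 Tg/yr.
τ = M_total / ΣF_ext = 0.85790 / 0.33020 = 2.598 yr.

2.60 yr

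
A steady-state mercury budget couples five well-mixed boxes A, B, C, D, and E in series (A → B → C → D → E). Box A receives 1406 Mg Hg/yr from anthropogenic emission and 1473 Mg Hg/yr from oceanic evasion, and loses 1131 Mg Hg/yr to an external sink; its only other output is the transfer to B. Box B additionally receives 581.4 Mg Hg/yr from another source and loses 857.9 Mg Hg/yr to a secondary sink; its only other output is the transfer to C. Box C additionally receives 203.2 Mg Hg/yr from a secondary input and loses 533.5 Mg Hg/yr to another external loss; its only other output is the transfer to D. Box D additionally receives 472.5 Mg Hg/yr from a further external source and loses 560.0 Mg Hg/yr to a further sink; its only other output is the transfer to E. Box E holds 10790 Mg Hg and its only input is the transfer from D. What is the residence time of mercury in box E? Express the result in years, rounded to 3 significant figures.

Box A: F(A→B) = (1406 + 1473) − 1131 = 1748.0 Mg Hg/yr.
Box B: F(B→C) = (1748.0 + 581.4) − 857.9 = 1471.5 Mg Hg/yr.
Box C: F(C→D) = (1471.5 + 203.2) − 533.5 = 1141.2 Mg Hg/yr.
Box D: F(D→E) = (1141.2 + 472.5) − 560.0 = 1053.7 Mg Hg/yr.
Box E throughput = its input = 1053.7 Mg Hg/yr; τ = 10790 / 1053.7 = 10.24 yr.

10.2 yr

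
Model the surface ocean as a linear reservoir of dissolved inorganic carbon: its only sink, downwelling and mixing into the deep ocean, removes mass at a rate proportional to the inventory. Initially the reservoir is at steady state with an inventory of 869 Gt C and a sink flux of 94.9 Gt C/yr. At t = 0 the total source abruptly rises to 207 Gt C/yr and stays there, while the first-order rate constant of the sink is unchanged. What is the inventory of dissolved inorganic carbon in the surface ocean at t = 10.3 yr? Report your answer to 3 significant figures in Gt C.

Residence time τ = M₀/F₀ = 9.157 yr. The eventual steady state is M_∞ = M₀·(F₁/F₀) = 869 × 207/94.9 = 1895.5 Gt C.
The anomaly ΔM(t) = M(t) − M_∞ decays as ΔM₀·e^(−t/τ) with ΔM₀ = 869 − 1895.5 = −1027 Gt C.
At t = 10.3 yr, e^(−t/τ) = e^(−1.125) = 0.3247, so ΔM = −333.3 Gt C and M = 1895.5 − 333.3 = 1562.2 Gt C.

1560 Gt C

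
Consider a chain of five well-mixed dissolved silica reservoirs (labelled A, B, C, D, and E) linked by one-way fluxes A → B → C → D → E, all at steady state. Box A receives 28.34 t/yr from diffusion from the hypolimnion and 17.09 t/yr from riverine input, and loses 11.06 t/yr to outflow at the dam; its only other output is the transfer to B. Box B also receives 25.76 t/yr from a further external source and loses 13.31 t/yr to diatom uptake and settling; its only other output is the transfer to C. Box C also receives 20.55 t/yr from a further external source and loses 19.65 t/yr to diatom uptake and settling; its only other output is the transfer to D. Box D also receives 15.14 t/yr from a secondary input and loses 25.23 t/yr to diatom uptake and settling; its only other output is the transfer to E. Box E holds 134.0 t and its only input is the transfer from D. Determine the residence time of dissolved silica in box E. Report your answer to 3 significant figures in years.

Box A: F(A→B) = (28.34 + 17.09) − 11.06 = 34.370 t/yr.
Box B: F(B→C) = (34.370 + 25.76) − 13.31 = 46.820 t/yr.
Box C: F(C→D) = (46.820 + 20.55) − 19.65 = 47.720 t/yr.
Box D: F(D→E) = (47.720 + 15.14) − 25.23 = 37.630 t/yr.
Box E throughput = its input = 37.630 t/yr; τ = 134.0 / 37.630 = 3.561 yr.

3.56 yr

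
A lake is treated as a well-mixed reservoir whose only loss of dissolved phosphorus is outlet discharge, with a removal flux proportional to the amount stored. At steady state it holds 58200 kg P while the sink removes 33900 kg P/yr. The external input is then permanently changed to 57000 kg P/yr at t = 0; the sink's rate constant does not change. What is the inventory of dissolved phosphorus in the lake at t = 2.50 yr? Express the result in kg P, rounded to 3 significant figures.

Residence time τ = M₀/F₀ = 1.717 yr. The eventual steady state is M_∞ = M₀·(F₁/F₀) = 58200 × 57000/33900 = 97858 kg P.
The anomaly ΔM(t) = M(t) − M_∞ decays as ΔM₀·e^(−t/τ) with ΔM₀ = 58200 − 97858 = −39660 kg P.
At t = 2.50 yr, e^(−t/τ) = e^(−1.456) = 0.2331, so ΔM = −9245 kg P and M = 97858 − 9245 = 88613 kg P.

88600 kg P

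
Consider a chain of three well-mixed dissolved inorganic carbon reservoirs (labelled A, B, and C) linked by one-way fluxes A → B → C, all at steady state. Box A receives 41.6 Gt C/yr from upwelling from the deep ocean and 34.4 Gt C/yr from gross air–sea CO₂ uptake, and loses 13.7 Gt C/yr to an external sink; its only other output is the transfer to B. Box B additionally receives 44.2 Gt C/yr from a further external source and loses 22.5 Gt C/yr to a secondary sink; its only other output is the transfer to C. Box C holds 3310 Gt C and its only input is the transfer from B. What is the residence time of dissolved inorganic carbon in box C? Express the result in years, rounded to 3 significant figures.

39.4 yr

Box A: F(A→B) = (41.6 + 34.4) − 13.7 = 62.300 Gt C/yr.
Box B: F(B→C) = (62.300 + 44.2) − 22.5 = 84.000 Gt C/yr.
Box C throughput = its input = 84.000 Gt C/yr; τ = 3310 / 84.000 = 39.40 yr.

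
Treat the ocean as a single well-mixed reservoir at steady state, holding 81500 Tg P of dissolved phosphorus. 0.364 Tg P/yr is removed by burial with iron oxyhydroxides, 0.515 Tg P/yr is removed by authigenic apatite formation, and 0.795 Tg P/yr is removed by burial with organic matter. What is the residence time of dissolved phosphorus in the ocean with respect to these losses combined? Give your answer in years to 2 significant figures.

Total removal = 0.3640 + 0.5150 + 0.7950 = 1.6740 Tg P/yr.
τ = M / ΣF_out = 81500 / 1.6740 = 48690 yr.

49000 yr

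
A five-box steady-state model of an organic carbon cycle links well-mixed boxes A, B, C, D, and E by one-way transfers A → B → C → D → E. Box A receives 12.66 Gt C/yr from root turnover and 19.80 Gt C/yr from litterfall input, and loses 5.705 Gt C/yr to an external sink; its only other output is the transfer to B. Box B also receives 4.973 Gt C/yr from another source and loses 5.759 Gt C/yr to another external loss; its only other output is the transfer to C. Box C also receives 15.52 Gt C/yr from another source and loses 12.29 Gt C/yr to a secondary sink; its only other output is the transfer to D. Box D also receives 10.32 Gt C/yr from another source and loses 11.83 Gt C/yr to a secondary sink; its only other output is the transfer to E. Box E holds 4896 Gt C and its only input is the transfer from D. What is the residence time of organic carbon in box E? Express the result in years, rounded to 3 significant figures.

Box A: F(A→B) = (12.66 + 19.80) − 5.705 = 26.755 Gt C/yr.
Box B: F(B→C) = (26.755 + 4.973) − 5.759 = 25.969 Gt C/yr.
Box C: F(C→D) = (25.969 + 15.52) − 12.29 = 29.199 Gt C/yr.
Box D: F(D→E) = (29.199 + 10.32) − 11.83 = 27.689 Gt C/yr.
Box E throughput = its input = 27.689 Gt C/yr; τ = 4896 / 27.689 = 176.8 yr.

177 yr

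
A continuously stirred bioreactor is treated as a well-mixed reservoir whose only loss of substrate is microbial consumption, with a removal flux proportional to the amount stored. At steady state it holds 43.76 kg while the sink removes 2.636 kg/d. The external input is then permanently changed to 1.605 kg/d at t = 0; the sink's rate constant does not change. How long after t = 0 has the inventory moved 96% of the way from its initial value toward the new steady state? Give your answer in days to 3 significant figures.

τ = M₀/F₀ = 43.76/2.636 = 16.60 d.
The remaining gap fraction is e^(−t/τ); 96% covered ⇒ e^(−t/τ) = 0.0400.
t = −τ ln(0.0400) = 16.60 × 3.219 = 53.44 d.

53.4 d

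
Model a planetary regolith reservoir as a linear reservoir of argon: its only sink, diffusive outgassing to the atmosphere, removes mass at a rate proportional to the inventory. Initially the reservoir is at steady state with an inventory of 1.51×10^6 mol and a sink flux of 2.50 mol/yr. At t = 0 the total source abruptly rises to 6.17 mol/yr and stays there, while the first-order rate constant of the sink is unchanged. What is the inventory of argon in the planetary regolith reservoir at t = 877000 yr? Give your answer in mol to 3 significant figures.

3.21×10^6 mol

The sink rate constant is k = F₀/M₀ = 2.50/1.51×10^6 = 1.656×10^-6 yr⁻¹.
Solving dM/dt = F₁ − kM with M(0) = M₀ gives M(t) = F₁/k + (M₀ − F₁/k)·e^(−kt).
F₁/k = 6.17/1.656×10^-6 = 3.7267×10^6 mol; kt = 1.656×10^-6 × 877000 = 1.452, e^(−kt) = 0.2341.
M(877000) = 3.7267×10^6 + (1.51×10^6 − 3.7267×10^6) × 0.2341 = 3.7267×10^6 − 518900 = 3.2077×10^6 mol.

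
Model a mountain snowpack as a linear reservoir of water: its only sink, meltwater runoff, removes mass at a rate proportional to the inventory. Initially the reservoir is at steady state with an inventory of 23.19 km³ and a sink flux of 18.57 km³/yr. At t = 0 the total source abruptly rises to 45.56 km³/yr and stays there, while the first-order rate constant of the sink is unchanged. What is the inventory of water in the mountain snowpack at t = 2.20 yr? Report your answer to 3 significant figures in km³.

51.1 km³

τ = M₀/F₀ = 23.19/18.57 = 1.249 yr; rate constant k = 1/τ.
New steady state M_∞ = F₁/k = F₁·τ = 45.56 × 1.249 = 56.895 km³.
M(t) = M_∞ + (M₀ − M_∞)·e^(−t/τ); t/τ = 2.20/1.249 = 1.762, so e^(−t/τ) = 0.1718.
M(t) = 56.895 − 33.70 × 0.1718 = 51.106 km³.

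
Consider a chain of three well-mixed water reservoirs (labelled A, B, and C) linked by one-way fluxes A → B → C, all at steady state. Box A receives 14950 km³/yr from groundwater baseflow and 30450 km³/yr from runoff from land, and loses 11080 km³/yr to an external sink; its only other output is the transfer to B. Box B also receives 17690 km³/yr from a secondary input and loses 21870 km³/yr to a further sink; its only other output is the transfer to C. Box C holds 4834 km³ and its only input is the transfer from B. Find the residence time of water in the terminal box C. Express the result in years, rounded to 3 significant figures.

0.160 yr

Box A: F(A→B) = (14950 + 30450) − 11080 = 34320 km³/yr.
Box B: F(B→C) = (34320 + 17690) − 21870 = 30140 km³/yr.
Box C throughput = its input = 30140 km³/yr; τ = 4834 / 30140 = 0.1604 yr.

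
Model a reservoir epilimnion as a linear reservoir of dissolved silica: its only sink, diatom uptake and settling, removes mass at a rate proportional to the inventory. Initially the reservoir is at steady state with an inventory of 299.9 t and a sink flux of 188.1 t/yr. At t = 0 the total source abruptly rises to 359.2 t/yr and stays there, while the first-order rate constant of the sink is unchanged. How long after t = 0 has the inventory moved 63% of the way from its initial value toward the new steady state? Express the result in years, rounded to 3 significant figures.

1.59 yr

τ = M₀/F₀ = 299.9/188.1 = 1.594 yr.
The remaining gap fraction is e^(−t/τ); 63% covered ⇒ e^(−t/τ) = 0.370.
t = −τ ln(0.370) = 1.594 × 0.9943 = 1.585 yr.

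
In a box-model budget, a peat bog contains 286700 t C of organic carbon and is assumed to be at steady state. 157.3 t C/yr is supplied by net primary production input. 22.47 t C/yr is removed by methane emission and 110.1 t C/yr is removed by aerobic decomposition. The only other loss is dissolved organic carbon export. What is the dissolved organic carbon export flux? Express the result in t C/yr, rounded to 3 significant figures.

24.7 t C/yr

At steady state ΣF_in = ΣF_out.
ΣF_in = 157.30 t C/yr.
Dissolved organic carbon export flux = ΣF_in − (22.47 + 110.1) = 157.30 − 132.6 = 24.73 t C/yr.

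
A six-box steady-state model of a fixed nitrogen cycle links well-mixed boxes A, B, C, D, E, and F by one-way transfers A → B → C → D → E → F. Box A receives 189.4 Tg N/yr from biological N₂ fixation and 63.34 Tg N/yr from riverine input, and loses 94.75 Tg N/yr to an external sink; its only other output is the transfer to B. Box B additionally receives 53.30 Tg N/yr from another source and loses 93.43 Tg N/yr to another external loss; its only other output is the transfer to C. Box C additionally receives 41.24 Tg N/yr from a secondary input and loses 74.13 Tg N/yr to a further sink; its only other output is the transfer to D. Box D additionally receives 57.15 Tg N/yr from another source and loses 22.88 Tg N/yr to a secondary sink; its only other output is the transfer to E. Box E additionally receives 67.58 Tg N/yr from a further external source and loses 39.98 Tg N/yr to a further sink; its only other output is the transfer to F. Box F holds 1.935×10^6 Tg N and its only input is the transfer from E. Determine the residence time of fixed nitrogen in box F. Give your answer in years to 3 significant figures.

13200 yr

Box A: F(A→B) = (189.4 + 63.34) − 94.75 = 157.99 Tg N/yr.
Box B: F(B→C) = (157.99 + 53.30) − 93.43 = 117.86 Tg N/yr.
Box C: F(C→D) = (117.86 + 41.24) − 74.13 = 84.970 Tg N/yr.
Box D: F(D→E) = (84.970 + 57.15) − 22.88 = 119.24 Tg N/yr.
Box E: F(E→F) = (119.24 + 67.58) − 39.98 = 146.84 Tg N/yr.
Box F throughput = its input = 146.84 Tg N/yr; τ = 1.935×10^6 / 146.84 = 13180 yr.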